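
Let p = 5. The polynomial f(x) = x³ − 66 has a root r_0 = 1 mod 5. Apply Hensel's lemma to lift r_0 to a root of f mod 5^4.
r_3 = 456 (mod 625)

Hensel: r_{i+1} = r_i − f(r_i)/f′(r_i) mod 5^{i+2}, where f′(x) = 3x². Iterate:
  r_0 = 1 (mod 5)
  r_1 = 6 (mod 25)
  r_2 = 81 (mod 125)
  r_3 = 456 (mod 625)
Final: r = 456 with f(r) ≡ 0 mod 5^4.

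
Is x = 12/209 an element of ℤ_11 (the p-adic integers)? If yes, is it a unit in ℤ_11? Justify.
x ∉ ℤ_11 (v_11(x) = -1 < 0)

ℤ_11 = {x ∈ ℚ_11 : v_11(x) ≥ 0} and ℤ_11^× = {x ∈ ℤ_11 : v_11(x) = 0}. Here v_11(12/209) = v_11(num) − v_11(den) = -1; compare against these criteria.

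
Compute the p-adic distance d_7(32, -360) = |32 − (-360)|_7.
d_7(32, -360) = 1/49

Step 1 — x − y = 32 − (-360) = 392. Step 2 — v_7(392) = 2 (factor: 392 = (7^2 · 8); the sign does not affect v_p). Step 3 — |x − y|_7 = 7^{-2} = 1/49.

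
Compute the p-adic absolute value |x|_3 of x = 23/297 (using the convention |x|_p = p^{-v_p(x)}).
|23/297|_3 = 27

Step 1 — compute v_3(x) by factoring powers of 3 out of the numerator and denominator: v_3(23/297) = -3. Step 2 — apply |x|_p = p^{-v_p(x)} = 3^{3} = 27.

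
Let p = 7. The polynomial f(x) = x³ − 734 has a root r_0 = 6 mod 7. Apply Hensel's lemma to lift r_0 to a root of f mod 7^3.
r_2 = 244 (mod 343)

Hensel: r_{i+1} = r_i − f(r_i)/f′(r_i) mod 7^{i+2}, where f′(x) = 3x². Iterate:
  r_0 = 6 (mod 7)
  r_1 = 48 (mod 49)
  r_2 = 244 (mod 343)
Final: r = 244 with f(r) ≡ 0 mod 7^3.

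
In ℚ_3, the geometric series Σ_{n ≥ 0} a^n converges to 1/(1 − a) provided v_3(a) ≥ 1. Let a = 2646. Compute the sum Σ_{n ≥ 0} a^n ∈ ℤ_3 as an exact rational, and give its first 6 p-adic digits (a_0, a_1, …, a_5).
Σ a^n = 1/(1 − a) = -1/2645;  first 6 digits = (1, 0, 0, 2, 2, 1)

v_3(a) = 3 ≥ 1, so the series converges in ℤ_3 to 1/(1 − a) = 1/(1 − 2646) = -1/2645. Expand this rational in ℤ_3: compute digits iteratively via d_i = x_i mod 3, x_{i+1} = (x_i − d_i)/3. The first 6 digits are (1, 0, 0, 2, 2, 1).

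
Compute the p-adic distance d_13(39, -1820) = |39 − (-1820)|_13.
d_13(39, -1820) = 1/169

Step 1 — x − y = 39 − (-1820) = 1859. Step 2 — v_13(1859) = 2 (factor: 1859 = (13^2 · 11); the sign does not affect v_p). Step 3 — |x − y|_13 = 13^{-2} = 1/169.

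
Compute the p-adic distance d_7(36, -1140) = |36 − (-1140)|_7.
d_7(36, -1140) = 1/49

Step 1 — x − y = 36 − (-1140) = 1176. Step 2 — v_7(1176) = 2 (factor: 1176 = (7^2 · 24); the sign does not affect v_p). Step 3 — |x − y|_7 = 7^{-2} = 1/49.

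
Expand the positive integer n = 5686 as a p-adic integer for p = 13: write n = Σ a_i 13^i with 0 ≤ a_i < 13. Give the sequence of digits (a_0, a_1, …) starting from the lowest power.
(a_0, a_1, …) = (5, 8, 7, 2)

Repeated division by 13 gives the digits low-to-high: 5686 = 5 + 8·13^1 + 7·13^2 + 2·13^3. Digit sequence: (5, 8, 7, 2).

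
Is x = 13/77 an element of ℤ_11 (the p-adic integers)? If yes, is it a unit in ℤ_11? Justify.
x ∉ ℤ_11 (v_11(x) = -1 < 0)

ℤ_11 = {x ∈ ℚ_11 : v_11(x) ≥ 0} and ℤ_11^× = {x ∈ ℤ_11 : v_11(x) = 0}. Here v_11(13/77) = v_11(num) − v_11(den) = -1; compare against these criteria.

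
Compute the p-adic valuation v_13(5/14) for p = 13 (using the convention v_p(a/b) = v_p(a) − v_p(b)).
v_13(5/14) = 0

Factor powers of 13 from the numerator and denominator of the reduced fraction: 5 = 13^0 · 5 and 14 = 13^0 · 14. Apply v_p(a/b) = v_p(a) − v_p(b): v_13(5/14) = 0 − 0 = 0.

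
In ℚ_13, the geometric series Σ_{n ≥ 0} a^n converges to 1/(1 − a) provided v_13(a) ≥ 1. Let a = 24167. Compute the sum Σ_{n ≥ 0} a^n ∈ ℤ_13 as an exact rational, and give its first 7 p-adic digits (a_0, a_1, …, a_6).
Σ a^n = 1/(1 − a) = -1/24166;  first 7 digits = (1, 0, 0, 11, 0, 0, 4)

v_13(a) = 3 ≥ 1, so the series converges in ℤ_13 to 1/(1 − a) = 1/(1 − 24167) = -1/24166. Expand this rational in ℤ_13: compute digits iteratively via d_i = x_i mod 13, x_{i+1} = (x_i − d_i)/13. The first 7 digits are (1, 0, 0, 11, 0, 0, 4).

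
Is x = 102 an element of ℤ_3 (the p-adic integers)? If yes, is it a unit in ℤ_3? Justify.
x ∈ ℤ_3 but not a unit; v_3(x) = 1 > 0

ℤ_3 = {x ∈ ℚ_3 : v_3(x) ≥ 0} and ℤ_3^× = {x ∈ ℤ_3 : v_3(x) = 0}. Here v_3(102) = v_3(num) − v_3(den) = 1; compare against these criteria.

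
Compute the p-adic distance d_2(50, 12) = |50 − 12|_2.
d_2(50, 12) = 1/2

Step 1 — x − y = 50 − 12 = 38. Step 2 — v_2(38) = 1 (factor: 38 = (2^1 · 19); the sign does not affect v_p). Step 3 — |x − y|_2 = 2^{-1} = 1/2.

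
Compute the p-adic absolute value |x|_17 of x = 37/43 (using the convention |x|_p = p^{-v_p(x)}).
|37/43|_17 = 1

Step 1 — compute v_17(x) by factoring powers of 17 out of the numerator and denominator: v_17(37/43) = 0. Step 2 — apply |x|_p = p^{-v_p(x)} = 17^{0} = 1.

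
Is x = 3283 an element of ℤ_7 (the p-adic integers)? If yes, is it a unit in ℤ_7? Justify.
x ∈ ℤ_7 but not a unit; v_7(x) = 2 > 0

ℤ_7 = {x ∈ ℚ_7 : v_7(x) ≥ 0} and ℤ_7^× = {x ∈ ℤ_7 : v_7(x) = 0}. Here v_7(3283) = v_7(num) − v_7(den) = 2; compare against these criteria.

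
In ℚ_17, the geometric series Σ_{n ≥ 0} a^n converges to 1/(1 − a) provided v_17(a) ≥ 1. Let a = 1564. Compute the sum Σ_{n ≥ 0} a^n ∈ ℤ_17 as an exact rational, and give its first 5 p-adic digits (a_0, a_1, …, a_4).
Σ a^n = 1/(1 − a) = -1/1563;  first 5 digits = (1, 7, 3, 8, 6)

v_17(a) = 1 ≥ 1, so the series converges in ℤ_17 to 1/(1 − a) = 1/(1 − 1564) = -1/1563. Expand this rational in ℤ_17: compute digits iteratively via d_i = x_i mod 17, x_{i+1} = (x_i − d_i)/17. The first 5 digits are (1, 7, 3, 8, 6).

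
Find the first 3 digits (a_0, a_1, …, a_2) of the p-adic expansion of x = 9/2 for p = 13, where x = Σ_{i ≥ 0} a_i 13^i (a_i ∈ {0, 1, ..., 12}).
(a_0, …, a_2) = (11, 6, 6)

v_13(9/2) = 0 (numerator and denominator both coprime to 13), so x ∈ ℤ_13^×. Compute digits iteratively via a_i = x_i mod 13, x_{i+1} = (x_i − a_i)/13, with x_0 = x:
  x_0 = 9/2;  a_0 = 11;  x_1 = (x_0 − 11)/13 = -1/2
  x_1 = -1/2;  a_1 = 6;  x_2 = (x_1 − 6)/13 = -1/2
  x_2 = -1/2;  a_2 = 6;  x_3 = (x_2 − 6)/13 = -1/2
Digits: (11, 6, 6).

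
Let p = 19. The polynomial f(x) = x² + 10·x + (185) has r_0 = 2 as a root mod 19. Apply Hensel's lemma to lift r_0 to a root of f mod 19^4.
r_3 = 86756 (mod 130321)

Hensel: r_{i+1} = r_i − f(r_i)·(f′(r_i))^{-1} mod 19^{i+2}, f′(x) = 2x + 10. Iterate:
  r_0 = 2 (mod 19)
  r_1 = 116 (mod 361)
  r_2 = 4448 (mod 6859)
  r_3 = 86756 (mod 130321)
Final: r = 86756 satisfies f(r) ≡ 0 mod 19^4.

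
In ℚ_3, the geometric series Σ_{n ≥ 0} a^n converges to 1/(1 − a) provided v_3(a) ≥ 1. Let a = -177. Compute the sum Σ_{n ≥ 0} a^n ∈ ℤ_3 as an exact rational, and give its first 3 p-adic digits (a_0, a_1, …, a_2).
Σ a^n = 1/(1 − a) = 1/178;  first 3 digits = (1, 1, 2)

v_3(a) = 1 ≥ 1, so the series converges in ℤ_3 to 1/(1 − a) = 1/(1 − (-177)) = 1/178. Expand this rational in ℤ_3: compute digits iteratively via d_i = x_i mod 3, x_{i+1} = (x_i − d_i)/3. The first 3 digits are (1, 1, 2).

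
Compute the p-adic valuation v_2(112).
v_2(112) = 4

v_2(n) is the largest exponent k such that 2^k divides n. Factor out: 112 = 2^4 · 7. (Sign doesn't affect v_p.) So v_2(112) = 4.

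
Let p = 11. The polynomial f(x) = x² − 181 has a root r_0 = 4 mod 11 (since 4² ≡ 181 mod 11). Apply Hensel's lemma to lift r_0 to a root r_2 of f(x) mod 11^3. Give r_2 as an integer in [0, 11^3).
r_2 = 312 (mod 1331)

Hensel's recurrence: r_{i+1} = r_i − f(r_i)·(f′(r_i))^{-1} mod 11^{i+2}, with f′(x) = 2x. Iterate:
  r_0 = 4 (mod 11)
  r_1 = 70 (mod 121)
  r_2 = 312 (mod 1331)
Final: r_2 = 312, and one checks f(r_2) ≡ 0 mod 11^3.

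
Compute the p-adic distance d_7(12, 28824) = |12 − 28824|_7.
d_7(12, 28824) = 1/2401

Step 1 — x − y = 12 − 28824 = -28812. Step 2 — v_7(-28812) = 4 (factor: -28812 = −(7^4 · 12); the sign does not affect v_p). Step 3 — |x − y|_7 = 7^{-4} = 1/2401.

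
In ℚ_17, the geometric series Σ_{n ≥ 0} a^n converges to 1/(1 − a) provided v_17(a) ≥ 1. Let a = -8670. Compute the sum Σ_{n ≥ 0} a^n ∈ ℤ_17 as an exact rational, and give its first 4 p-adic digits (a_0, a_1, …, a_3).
Σ a^n = 1/(1 − a) = 1/8671;  first 4 digits = (1, 0, 4, 15)

v_17(a) = 2 ≥ 1, so the series converges in ℤ_17 to 1/(1 − a) = 1/(1 − (-8670)) = 1/8671. Expand this rational in ℤ_17: compute digits iteratively via d_i = x_i mod 17, x_{i+1} = (x_i − d_i)/17. The first 4 digits are (1, 0, 4, 15).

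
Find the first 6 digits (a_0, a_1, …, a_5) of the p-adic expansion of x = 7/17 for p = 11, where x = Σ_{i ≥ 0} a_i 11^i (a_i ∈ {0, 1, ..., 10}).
(a_0, …, a_5) = (3, 3, 1, 7, 0, 9)

v_11(7/17) = 0 (numerator and denominator both coprime to 11), so x ∈ ℤ_11^×. Compute digits iteratively via a_i = x_i mod 11, x_{i+1} = (x_i − a_i)/11, with x_0 = x:
  x_0 = 7/17;  a_0 = 3;  x_1 = (x_0 − 3)/11 = -4/17
  x_1 = -4/17;  a_1 = 3;  x_2 = (x_1 − 3)/11 = -5/17
  x_2 = -5/17;  a_2 = 1;  x_3 = (x_2 − 1)/11 = -2/17
  x_3 = -2/17;  a_3 = 7;  x_4 = (x_3 − 7)/11 = -11/17
  x_4 = -11/17;  a_4 = 0;  x_5 = (x_4 − 0)/11 = -1/17
  x_5 = -1/17;  a_5 = 9;  x_6 = (x_5 − 9)/11 = -14/17
Digits: (3, 3, 1, 7, 0, 9).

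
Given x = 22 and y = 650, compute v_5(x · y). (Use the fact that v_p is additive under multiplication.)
v_5(14300) = 2

v_p(x) = 0 (factor: 22 = 5^0 · 22); v_p(y) = 2 (factor: 650 = 5^2 · 26). Additivity: v_p(xy) = v_p(x) + v_p(y) = 0 + 2 = 2. (Direct check: xy = 14300 = 5^2 · (572).)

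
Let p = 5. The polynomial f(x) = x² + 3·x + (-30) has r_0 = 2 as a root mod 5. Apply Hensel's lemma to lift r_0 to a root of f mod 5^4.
r_3 = 562 (mod 625)

Hensel: r_{i+1} = r_i − f(r_i)·(f′(r_i))^{-1} mod 5^{i+2}, f′(x) = 2x + 3. Iterate:
  r_0 = 2 (mod 5)
  r_1 = 12 (mod 25)
  r_2 = 62 (mod 125)
  r_3 = 562 (mod 625)
Final: r = 562 satisfies f(r) ≡ 0 mod 5^4.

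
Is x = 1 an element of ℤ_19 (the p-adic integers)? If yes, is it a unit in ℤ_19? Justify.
x ∈ ℤ_19^× (unit); v_19(x) = 0

ℤ_19 = {x ∈ ℚ_19 : v_19(x) ≥ 0} and ℤ_19^× = {x ∈ ℤ_19 : v_19(x) = 0}. Here v_19(1) = v_19(num) − v_19(den) = 0; compare against these criteria.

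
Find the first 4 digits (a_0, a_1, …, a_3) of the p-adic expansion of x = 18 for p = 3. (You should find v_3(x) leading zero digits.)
(a_0, …, a_3) = (0, 0, 2, 0)

v_3(18) = 2, so a_0 = ... = a_1 = 0. Factor out: x = 3^2 · u with u = 2 a unit in ℤ_3. Expand u iteratively via a_{v+i} = u_i mod 3, u_{i+1} = (u_i − a_{v+i})/3:
  u_0 = 2;  a_2 = 2;  u_1 = (u_0 − 2)/3 = 0
  u_1 = 0;  a_3 = 0;  u_2 = (u_1 − 0)/3 = 0
Digits: (0, 0, 2, 0).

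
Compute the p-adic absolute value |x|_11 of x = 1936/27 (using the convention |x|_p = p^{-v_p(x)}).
|1936/27|_11 = 1/121

Step 1 — compute v_11(x) by factoring powers of 11 out of the numerator and denominator: v_11(1936/27) = 2. Step 2 — apply |x|_p = p^{-v_p(x)} = 11^{-2} = 1/121.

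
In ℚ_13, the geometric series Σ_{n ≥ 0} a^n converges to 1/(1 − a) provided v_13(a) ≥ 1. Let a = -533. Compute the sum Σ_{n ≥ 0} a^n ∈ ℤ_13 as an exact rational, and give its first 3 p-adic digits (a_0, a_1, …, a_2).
Σ a^n = 1/(1 − a) = 1/534;  first 3 digits = (1, 11, 0)

v_13(a) = 1 ≥ 1, so the series converges in ℤ_13 to 1/(1 − a) = 1/(1 − (-533)) = 1/534. Expand this rational in ℤ_13: compute digits iteratively via d_i = x_i mod 13, x_{i+1} = (x_i − d_i)/13. The first 3 digits are (1, 11, 0).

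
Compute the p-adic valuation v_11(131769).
v_11(131769) = 4

v_11(n) is the largest exponent k such that 11^k divides n. Factor out: 131769 = 11^4 · 9. (Sign doesn't affect v_p.) So v_11(131769) = 4.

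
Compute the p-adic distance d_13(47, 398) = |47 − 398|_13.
d_13(47, 398) = 1/13

Step 1 — x − y = 47 − 398 = -351. Step 2 — v_13(-351) = 1 (factor: -351 = −(13^1 · 27); the sign does not affect v_p). Step 3 — |x − y|_13 = 13^{-1} = 1/13.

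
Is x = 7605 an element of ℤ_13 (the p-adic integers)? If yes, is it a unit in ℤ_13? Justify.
x ∈ ℤ_13 but not a unit; v_13(x) = 2 > 0

ℤ_13 = {x ∈ ℚ_13 : v_13(x) ≥ 0} and ℤ_13^× = {x ∈ ℤ_13 : v_13(x) = 0}. Here v_13(7605) = v_13(num) − v_13(den) = 2; compare against these criteria.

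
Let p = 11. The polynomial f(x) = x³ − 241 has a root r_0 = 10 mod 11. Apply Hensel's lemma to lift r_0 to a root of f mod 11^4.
r_3 = 4960 (mod 14641)

Hensel: r_{i+1} = r_i − f(r_i)/f′(r_i) mod 11^{i+2}, where f′(x) = 3x². Iterate:
  r_0 = 10 (mod 11)
  r_1 = 120 (mod 121)
  r_2 = 967 (mod 1331)
  r_3 = 4960 (mod 14641)
Final: r = 4960 with f(r) ≡ 0 mod 11^4.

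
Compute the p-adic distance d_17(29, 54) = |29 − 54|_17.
d_17(29, 54) = 1

Step 1 — x − y = 29 − 54 = -25. Step 2 — v_17(-25) = 0 (factor: -25 = −(17^0 · 25); the sign does not affect v_p). Step 3 — |x − y|_17 = 17^{0} = 1.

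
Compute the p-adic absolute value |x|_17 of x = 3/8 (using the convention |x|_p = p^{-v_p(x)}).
|3/8|_17 = 1

Step 1 — compute v_17(x) by factoring powers of 17 out of the numerator and denominator: v_17(3/8) = 0. Step 2 — apply |x|_p = p^{-v_p(x)} = 17^{0} = 1.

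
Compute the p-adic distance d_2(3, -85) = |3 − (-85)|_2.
d_2(3, -85) = 1/8

Step 1 — x − y = 3 − (-85) = 88. Step 2 — v_2(88) = 3 (factor: 88 = (2^3 · 11); the sign does not affect v_p). Step 3 — |x − y|_2 = 2^{-3} = 1/8.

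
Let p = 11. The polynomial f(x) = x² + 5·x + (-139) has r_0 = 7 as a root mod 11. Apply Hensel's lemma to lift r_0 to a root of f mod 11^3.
r_2 = 755 (mod 1331)

Hensel: r_{i+1} = r_i − f(r_i)·(f′(r_i))^{-1} mod 11^{i+2}, f′(x) = 2x + 5. Iterate:
  r_0 = 7 (mod 11)
  r_1 = 29 (mod 121)
  r_2 = 755 (mod 1331)
Final: r = 755 satisfies f(r) ≡ 0 mod 11^3.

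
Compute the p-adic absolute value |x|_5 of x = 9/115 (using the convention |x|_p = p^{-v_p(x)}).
|9/115|_5 = 5

Step 1 — compute v_5(x) by factoring powers of 5 out of the numerator and denominator: v_5(9/115) = -1. Step 2 — apply |x|_p = p^{-v_p(x)} = 5^{1} = 5.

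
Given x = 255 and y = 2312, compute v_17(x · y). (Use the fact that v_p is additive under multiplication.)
v_17(589560) = 3

v_p(x) = 1 (factor: 255 = 17^1 · 15); v_p(y) = 2 (factor: 2312 = 17^2 · 8). Additivity: v_p(xy) = v_p(x) + v_p(y) = 1 + 2 = 3. (Direct check: xy = 589560 = 17^3 · (120).)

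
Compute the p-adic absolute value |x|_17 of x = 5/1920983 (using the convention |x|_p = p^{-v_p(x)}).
|5/1920983|_17 = 83521

Step 1 — compute v_17(x) by factoring powers of 17 out of the numerator and denominator: v_17(5/1920983) = -4. Step 2 — apply |x|_p = p^{-v_p(x)} = 17^{4} = 83521.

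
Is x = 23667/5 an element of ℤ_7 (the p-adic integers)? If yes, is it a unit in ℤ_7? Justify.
x ∈ ℤ_7 but not a unit; v_7(x) = 3 > 0

ℤ_7 = {x ∈ ℚ_7 : v_7(x) ≥ 0} and ℤ_7^× = {x ∈ ℤ_7 : v_7(x) = 0}. Here v_7(23667/5) = v_7(num) − v_7(den) = 3; compare against these criteria.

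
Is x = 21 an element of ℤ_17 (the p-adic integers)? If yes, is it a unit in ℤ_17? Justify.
x ∈ ℤ_17^× (unit); v_17(x) = 0

ℤ_17 = {x ∈ ℚ_17 : v_17(x) ≥ 0} and ℤ_17^× = {x ∈ ℤ_17 : v_17(x) = 0}. Here v_17(21) = v_17(num) − v_17(den) = 0; compare against these criteria.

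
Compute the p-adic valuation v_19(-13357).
v_19(-13357) = 2

v_19(n) is the largest exponent k such that 19^k divides n. Factor out: -13357 = -19^2 · 37. (Sign doesn't affect v_p.) So v_19(-13357) = 2.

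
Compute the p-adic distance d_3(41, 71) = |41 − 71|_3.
d_3(41, 71) = 1/3

Step 1 — x − y = 41 − 71 = -30. Step 2 — v_3(-30) = 1 (factor: -30 = −(3^1 · 10); the sign does not affect v_p). Step 3 — |x − y|_3 = 3^{-1} = 1/3.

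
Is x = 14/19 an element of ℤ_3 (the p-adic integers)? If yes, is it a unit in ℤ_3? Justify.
x ∈ ℤ_3^× (unit); v_3(x) = 0

ℤ_3 = {x ∈ ℚ_3 : v_3(x) ≥ 0} and ℤ_3^× = {x ∈ ℤ_3 : v_3(x) = 0}. Here v_3(14/19) = v_3(num) − v_3(den) = 0; compare against these criteria.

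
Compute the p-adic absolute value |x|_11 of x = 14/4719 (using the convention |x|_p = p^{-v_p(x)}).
|14/4719|_11 = 121

Step 1 — compute v_11(x) by factoring powers of 11 out of the numerator and denominator: v_11(14/4719) = -2. Step 2 — apply |x|_p = p^{-v_p(x)} = 11^{2} = 121.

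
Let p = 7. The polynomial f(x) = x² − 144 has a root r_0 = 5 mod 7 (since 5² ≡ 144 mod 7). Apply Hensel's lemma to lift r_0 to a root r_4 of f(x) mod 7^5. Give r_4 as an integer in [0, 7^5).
r_4 = 12 (mod 16807)

Hensel's recurrence: r_{i+1} = r_i − f(r_i)·(f′(r_i))^{-1} mod 7^{i+2}, with f′(x) = 2x. Iterate:
  r_0 = 5 (mod 7)
  r_1 = 12 (mod 49)
  r_2 = 12 (mod 343)
  r_3 = 12 (mod 2401)
  r_4 = 12 (mod 16807)
Final: r_4 = 12, and one checks f(r_4) ≡ 0 mod 7^5.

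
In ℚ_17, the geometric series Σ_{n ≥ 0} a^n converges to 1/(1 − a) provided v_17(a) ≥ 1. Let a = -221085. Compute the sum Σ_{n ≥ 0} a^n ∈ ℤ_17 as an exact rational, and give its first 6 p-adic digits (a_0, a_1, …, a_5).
Σ a^n = 1/(1 − a) = 1/221086;  first 6 digits = (1, 0, 0, 6, 14, 16)

v_17(a) = 3 ≥ 1, so the series converges in ℤ_17 to 1/(1 − a) = 1/(1 − (-221085)) = 1/221086. Expand this rational in ℤ_17: compute digits iteratively via d_i = x_i mod 17, x_{i+1} = (x_i − d_i)/17. The first 6 digits are (1, 0, 0, 6, 14, 16).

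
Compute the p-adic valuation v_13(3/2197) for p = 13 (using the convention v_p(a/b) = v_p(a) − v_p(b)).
v_13(3/2197) = -3

Factor powers of 13 from the numerator and denominator of the reduced fraction: 3 = 13^0 · 3 and 2197 = 13^3 · 1. Apply v_p(a/b) = v_p(a) − v_p(b): v_13(3/2197) = 0 − 3 = -3.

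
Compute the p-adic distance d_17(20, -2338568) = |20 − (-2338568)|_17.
d_17(20, -2338568) = 1/83521

Step 1 — x − y = 20 − (-2338568) = 2338588. Step 2 — v_17(2338588) = 4 (factor: 2338588 = (17^4 · 28); the sign does not affect v_p). Step 3 — |x − y|_17 = 17^{-4} = 1/83521.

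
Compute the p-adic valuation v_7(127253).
v_7(127253) = 4

v_7(n) is the largest exponent k such that 7^k divides n. Factor out: 127253 = 7^4 · 53. (Sign doesn't affect v_p.) So v_7(127253) = 4.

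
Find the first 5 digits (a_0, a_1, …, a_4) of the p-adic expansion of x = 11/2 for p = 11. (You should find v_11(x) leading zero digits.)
(a_0, …, a_4) = (0, 6, 5, 5, 5)

v_11(11/2) = 1, so a_0 = ... = a_0 = 0. Factor out: x = 11^1 · u with u = 1/2 a unit in ℤ_11. Expand u iteratively via a_{v+i} = u_i mod 11, u_{i+1} = (u_i − a_{v+i})/11:
  u_0 = 1/2;  a_1 = 6;  u_1 = (u_0 − 6)/11 = -1/2
  u_1 = -1/2;  a_2 = 5;  u_2 = (u_1 − 5)/11 = -1/2
  u_2 = -1/2;  a_3 = 5;  u_3 = (u_2 − 5)/11 = -1/2
  u_3 = -1/2;  a_4 = 5;  u_4 = (u_3 − 5)/11 = -1/2
Digits: (0, 6, 5, 5, 5).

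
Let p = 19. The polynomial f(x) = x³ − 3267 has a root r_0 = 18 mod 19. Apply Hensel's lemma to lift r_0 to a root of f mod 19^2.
r_1 = 246 (mod 361)

Hensel: r_{i+1} = r_i − f(r_i)/f′(r_i) mod 19^{i+2}, where f′(x) = 3x². Iterate:
  r_0 = 18 (mod 19)
  r_1 = 246 (mod 361)
Final: r = 246 with f(r) ≡ 0 mod 19^2.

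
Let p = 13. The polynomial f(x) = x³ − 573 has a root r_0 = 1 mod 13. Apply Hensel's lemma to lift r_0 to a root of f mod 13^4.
r_3 = 5825 (mod 28561)

Hensel: r_{i+1} = r_i − f(r_i)/f′(r_i) mod 13^{i+2}, where f′(x) = 3x². Iterate:
  r_0 = 1 (mod 13)
  r_1 = 79 (mod 169)
  r_2 = 1431 (mod 2197)
  r_3 = 5825 (mod 28561)
Final: r = 5825 with f(r) ≡ 0 mod 13^4.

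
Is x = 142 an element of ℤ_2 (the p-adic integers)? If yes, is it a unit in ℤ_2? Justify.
x ∈ ℤ_2 but not a unit; v_2(x) = 1 > 0

ℤ_2 = {x ∈ ℚ_2 : v_2(x) ≥ 0} and ℤ_2^× = {x ∈ ℤ_2 : v_2(x) = 0}. Here v_2(142) = v_2(num) − v_2(den) = 1; compare against these criteria.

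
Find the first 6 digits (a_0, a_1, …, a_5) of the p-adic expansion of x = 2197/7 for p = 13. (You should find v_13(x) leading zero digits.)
(a_0, …, a_5) = (0, 0, 0, 2, 11, 1)

v_13(2197/7) = 3, so a_0 = ... = a_2 = 0. Factor out: x = 13^3 · u with u = 1/7 a unit in ℤ_13. Expand u iteratively via a_{v+i} = u_i mod 13, u_{i+1} = (u_i − a_{v+i})/13:
  u_0 = 1/7;  a_3 = 2;  u_1 = (u_0 − 2)/13 = -1/7
  u_1 = -1/7;  a_4 = 11;  u_2 = (u_1 − 11)/13 = -6/7
  u_2 = -6/7;  a_5 = 1;  u_3 = (u_2 − 1)/13 = -1/7
Digits: (0, 0, 0, 2, 11, 1).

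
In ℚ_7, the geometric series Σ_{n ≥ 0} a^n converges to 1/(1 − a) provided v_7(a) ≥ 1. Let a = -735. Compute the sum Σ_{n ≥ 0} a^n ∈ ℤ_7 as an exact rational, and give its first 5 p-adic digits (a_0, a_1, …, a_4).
Σ a^n = 1/(1 − a) = 1/736;  first 5 digits = (1, 0, 6, 4, 0)

v_7(a) = 2 ≥ 1, so the series converges in ℤ_7 to 1/(1 − a) = 1/(1 − (-735)) = 1/736. Expand this rational in ℤ_7: compute digits iteratively via d_i = x_i mod 7, x_{i+1} = (x_i − d_i)/7. The first 5 digits are (1, 0, 6, 4, 0).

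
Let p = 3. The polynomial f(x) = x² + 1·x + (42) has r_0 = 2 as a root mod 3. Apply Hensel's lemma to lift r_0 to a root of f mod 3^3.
r_2 = 23 (mod 27)

Hensel: r_{i+1} = r_i − f(r_i)·(f′(r_i))^{-1} mod 3^{i+2}, f′(x) = 2x + 1. Iterate:
  r_0 = 2 (mod 3)
  r_1 = 5 (mod 9)
  r_2 = 23 (mod 27)
Final: r = 23 satisfies f(r) ≡ 0 mod 3^3.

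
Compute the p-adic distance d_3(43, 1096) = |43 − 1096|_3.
d_3(43, 1096) = 1/81

Step 1 — x − y = 43 − 1096 = -1053. Step 2 — v_3(-1053) = 4 (factor: -1053 = −(3^4 · 13); the sign does not affect v_p). Step 3 — |x − y|_3 = 3^{-4} = 1/81.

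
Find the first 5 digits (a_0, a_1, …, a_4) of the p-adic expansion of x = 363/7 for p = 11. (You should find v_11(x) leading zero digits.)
(a_0, …, a_4) = (0, 0, 2, 3, 6)

v_11(363/7) = 2, so a_0 = ... = a_1 = 0. Factor out: x = 11^2 · u with u = 3/7 a unit in ℤ_11. Expand u iteratively via a_{v+i} = u_i mod 11, u_{i+1} = (u_i − a_{v+i})/11:
  u_0 = 3/7;  a_2 = 2;  u_1 = (u_0 − 2)/11 = -1/7
  u_1 = -1/7;  a_3 = 3;  u_2 = (u_1 − 3)/11 = -2/7
  u_2 = -2/7;  a_4 = 6;  u_3 = (u_2 − 6)/11 = -4/7
Digits: (0, 0, 2, 3, 6).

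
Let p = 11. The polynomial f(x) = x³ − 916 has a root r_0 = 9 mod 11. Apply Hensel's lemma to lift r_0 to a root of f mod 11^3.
r_2 = 1043 (mod 1331)

Hensel: r_{i+1} = r_i − f(r_i)/f′(r_i) mod 11^{i+2}, where f′(x) = 3x². Iterate:
  r_0 = 9 (mod 11)
  r_1 = 75 (mod 121)
  r_2 = 1043 (mod 1331)
Final: r = 1043 with f(r) ≡ 0 mod 11^3.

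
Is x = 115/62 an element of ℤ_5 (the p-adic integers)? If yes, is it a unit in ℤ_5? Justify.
x ∈ ℤ_5 but not a unit; v_5(x) = 1 > 0

ℤ_5 = {x ∈ ℚ_5 : v_5(x) ≥ 0} and ℤ_5^× = {x ∈ ℤ_5 : v_5(x) = 0}. Here v_5(115/62) = v_5(num) − v_5(den) = 1; compare against these criteria.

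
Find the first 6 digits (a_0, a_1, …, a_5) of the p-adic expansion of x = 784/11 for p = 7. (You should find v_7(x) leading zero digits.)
(a_0, …, a_5) = (0, 0, 4, 6, 1, 1)

v_7(784/11) = 2, so a_0 = ... = a_1 = 0. Factor out: x = 7^2 · u with u = 16/11 a unit in ℤ_7. Expand u iteratively via a_{v+i} = u_i mod 7, u_{i+1} = (u_i − a_{v+i})/7:
  u_0 = 16/11;  a_2 = 4;  u_1 = (u_0 − 4)/7 = -4/11
  u_1 = -4/11;  a_3 = 6;  u_2 = (u_1 − 6)/7 = -10/11
  u_2 = -10/11;  a_4 = 1;  u_3 = (u_2 − 1)/7 = -3/11
  u_3 = -3/11;  a_5 = 1;  u_4 = (u_3 − 1)/7 = -2/11
Digits: (0, 0, 4, 6, 1, 1).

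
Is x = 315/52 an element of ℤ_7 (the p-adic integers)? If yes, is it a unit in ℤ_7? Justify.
x ∈ ℤ_7 but not a unit; v_7(x) = 1 > 0

ℤ_7 = {x ∈ ℚ_7 : v_7(x) ≥ 0} and ℤ_7^× = {x ∈ ℤ_7 : v_7(x) = 0}. Here v_7(315/52) = v_7(num) − v_7(den) = 1; compare against these criteria.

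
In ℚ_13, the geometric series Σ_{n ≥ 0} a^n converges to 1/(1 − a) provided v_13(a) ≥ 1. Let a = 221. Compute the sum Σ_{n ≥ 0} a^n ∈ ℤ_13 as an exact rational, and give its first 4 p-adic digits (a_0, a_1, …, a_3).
Σ a^n = 1/(1 − a) = -1/220;  first 4 digits = (1, 4, 4, 8)

v_13(a) = 1 ≥ 1, so the series converges in ℤ_13 to 1/(1 − a) = 1/(1 − 221) = -1/220. Expand this rational in ℤ_13: compute digits iteratively via d_i = x_i mod 13, x_{i+1} = (x_i − d_i)/13. The first 4 digits are (1, 4, 4, 8).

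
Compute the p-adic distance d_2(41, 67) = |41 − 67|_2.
d_2(41, 67) = 1/2

Step 1 — x − y = 41 − 67 = -26. Step 2 — v_2(-26) = 1 (factor: -26 = −(2^1 · 13); the sign does not affect v_p). Step 3 — |x − y|_2 = 2^{-1} = 1/2.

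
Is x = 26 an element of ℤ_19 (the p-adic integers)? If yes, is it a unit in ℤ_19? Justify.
x ∈ ℤ_19^× (unit); v_19(x) = 0

ℤ_19 = {x ∈ ℚ_19 : v_19(x) ≥ 0} and ℤ_19^× = {x ∈ ℤ_19 : v_19(x) = 0}. Here v_19(26) = v_19(num) − v_19(den) = 0; compare against these criteria.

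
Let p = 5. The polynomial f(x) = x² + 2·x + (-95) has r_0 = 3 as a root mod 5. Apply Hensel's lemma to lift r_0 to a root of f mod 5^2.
r_1 = 13 (mod 25)

Hensel: r_{i+1} = r_i − f(r_i)·(f′(r_i))^{-1} mod 5^{i+2}, f′(x) = 2x + 2. Iterate:
  r_0 = 3 (mod 5)
  r_1 = 13 (mod 25)
Final: r = 13 satisfies f(r) ≡ 0 mod 5^2.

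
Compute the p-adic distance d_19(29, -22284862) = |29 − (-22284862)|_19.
d_19(29, -22284862) = 1/2476099

Step 1 — x − y = 29 − (-22284862) = 22284891. Step 2 — v_19(22284891) = 5 (factor: 22284891 = (19^5 · 9); the sign does not affect v_p). Step 3 — |x − y|_19 = 19^{-5} = 1/2476099.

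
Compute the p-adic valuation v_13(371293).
v_13(371293) = 5

v_13(n) is the largest exponent k such that 13^k divides n. Factor out: 371293 = 13^5 · 1. (Sign doesn't affect v_p.) So v_13(371293) = 5.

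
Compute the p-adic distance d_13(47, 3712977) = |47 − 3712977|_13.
d_13(47, 3712977) = 1/371293

Step 1 — x − y = 47 − 3712977 = -3712930. Step 2 — v_13(-3712930) = 5 (factor: -3712930 = −(13^5 · 10); the sign does not affect v_p). Step 3 — |x − y|_13 = 13^{-5} = 1/371293.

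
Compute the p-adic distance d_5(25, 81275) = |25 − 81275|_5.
d_5(25, 81275) = 1/3125

Step 1 — x − y = 25 − 81275 = -81250. Step 2 — v_5(-81250) = 5 (factor: -81250 = −(5^5 · 26); the sign does not affect v_p). Step 3 — |x − y|_5 = 5^{-5} = 1/3125.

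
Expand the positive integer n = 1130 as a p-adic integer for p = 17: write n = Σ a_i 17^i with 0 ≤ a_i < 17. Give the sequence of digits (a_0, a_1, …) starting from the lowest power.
(a_0, a_1, …) = (8, 15, 3)

Repeated division by 17 gives the digits low-to-high: 1130 = 8 + 15·17^1 + 3·17^2. Digit sequence: (8, 15, 3).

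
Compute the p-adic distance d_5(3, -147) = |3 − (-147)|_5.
d_5(3, -147) = 1/25

Step 1 — x − y = 3 − (-147) = 150. Step 2 — v_5(150) = 2 (factor: 150 = (5^2 · 6); the sign does not affect v_p). Step 3 — |x − y|_5 = 5^{-2} = 1/25.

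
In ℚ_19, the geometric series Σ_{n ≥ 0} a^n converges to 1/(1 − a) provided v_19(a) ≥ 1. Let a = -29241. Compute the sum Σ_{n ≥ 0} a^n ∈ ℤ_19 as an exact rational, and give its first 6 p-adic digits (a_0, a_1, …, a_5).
Σ a^n = 1/(1 − a) = 1/29242;  first 6 digits = (1, 0, 14, 14, 5, 3)

v_19(a) = 2 ≥ 1, so the series converges in ℤ_19 to 1/(1 − a) = 1/(1 − (-29241)) = 1/29242. Expand this rational in ℤ_19: compute digits iteratively via d_i = x_i mod 19, x_{i+1} = (x_i − d_i)/19. The first 6 digits are (1, 0, 14, 14, 5, 3).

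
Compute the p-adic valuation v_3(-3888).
v_3(-3888) = 5

v_3(n) is the largest exponent k such that 3^k divides n. Factor out: -3888 = -3^5 · 16. (Sign doesn't affect v_p.) So v_3(-3888) = 5.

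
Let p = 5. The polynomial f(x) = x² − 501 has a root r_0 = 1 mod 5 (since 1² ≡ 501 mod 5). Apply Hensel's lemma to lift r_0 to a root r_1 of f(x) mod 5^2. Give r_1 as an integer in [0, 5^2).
r_1 = 1 (mod 25)

Hensel's recurrence: r_{i+1} = r_i − f(r_i)·(f′(r_i))^{-1} mod 5^{i+2}, with f′(x) = 2x. Iterate:
  r_0 = 1 (mod 5)
  r_1 = 1 (mod 25)
Final: r_1 = 1, and one checks f(r_1) ≡ 0 mod 5^2.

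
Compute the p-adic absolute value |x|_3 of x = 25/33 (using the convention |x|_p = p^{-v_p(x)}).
|25/33|_3 = 3

Step 1 — compute v_3(x) by factoring powers of 3 out of the numerator and denominator: v_3(25/33) = -1. Step 2 — apply |x|_p = p^{-v_p(x)} = 3^{1} = 3.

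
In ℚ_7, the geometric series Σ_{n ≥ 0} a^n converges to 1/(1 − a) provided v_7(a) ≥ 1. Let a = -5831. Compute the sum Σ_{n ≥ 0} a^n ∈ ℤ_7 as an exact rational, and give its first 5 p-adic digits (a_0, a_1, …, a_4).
Σ a^n = 1/(1 − a) = 1/5832;  first 5 digits = (1, 0, 0, 4, 4)

v_7(a) = 3 ≥ 1, so the series converges in ℤ_7 to 1/(1 − a) = 1/(1 − (-5831)) = 1/5832. Expand this rational in ℤ_7: compute digits iteratively via d_i = x_i mod 7, x_{i+1} = (x_i − d_i)/7. The first 5 digits are (1, 0, 0, 4, 4).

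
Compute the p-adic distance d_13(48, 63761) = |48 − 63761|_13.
d_13(48, 63761) = 1/2197

Step 1 — x − y = 48 − 63761 = -63713. Step 2 — v_13(-63713) = 3 (factor: -63713 = −(13^3 · 29); the sign does not affect v_p). Step 3 — |x − y|_13 = 13^{-3} = 1/2197.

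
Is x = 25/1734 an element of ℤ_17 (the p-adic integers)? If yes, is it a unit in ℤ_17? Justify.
x ∉ ℤ_17 (v_17(x) = -2 < 0)

ℤ_17 = {x ∈ ℚ_17 : v_17(x) ≥ 0} and ℤ_17^× = {x ∈ ℤ_17 : v_17(x) = 0}. Here v_17(25/1734) = v_17(num) − v_17(den) = -2; compare against these criteria.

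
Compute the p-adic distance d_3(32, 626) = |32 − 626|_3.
d_3(32, 626) = 1/27

Step 1 — x − y = 32 − 626 = -594. Step 2 — v_3(-594) = 3 (factor: -594 = −(3^3 · 22); the sign does not affect v_p). Step 3 — |x − y|_3 = 3^{-3} = 1/27.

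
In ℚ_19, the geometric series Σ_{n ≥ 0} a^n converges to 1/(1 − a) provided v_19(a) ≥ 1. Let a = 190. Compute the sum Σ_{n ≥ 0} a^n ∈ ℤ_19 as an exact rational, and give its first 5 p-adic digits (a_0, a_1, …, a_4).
Σ a^n = 1/(1 − a) = -1/189;  first 5 digits = (1, 10, 5, 17, 1)

v_19(a) = 1 ≥ 1, so the series converges in ℤ_19 to 1/(1 − a) = 1/(1 − 190) = -1/189. Expand this rational in ℤ_19: compute digits iteratively via d_i = x_i mod 19, x_{i+1} = (x_i − d_i)/19. The first 5 digits are (1, 10, 5, 17, 1).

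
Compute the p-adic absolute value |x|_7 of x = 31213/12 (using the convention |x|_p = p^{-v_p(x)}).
|31213/12|_7 = 1/2401

Step 1 — compute v_7(x) by factoring powers of 7 out of the numerator and denominator: v_7(31213/12) = 4. Step 2 — apply |x|_p = p^{-v_p(x)} = 7^{-4} = 1/2401.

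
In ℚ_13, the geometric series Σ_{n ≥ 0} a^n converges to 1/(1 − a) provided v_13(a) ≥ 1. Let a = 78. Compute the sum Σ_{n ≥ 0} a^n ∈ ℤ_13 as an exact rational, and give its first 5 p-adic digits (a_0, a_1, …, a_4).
Σ a^n = 1/(1 − a) = -1/77;  first 5 digits = (1, 6, 10, 10, 12)

v_13(a) = 1 ≥ 1, so the series converges in ℤ_13 to 1/(1 − a) = 1/(1 − 78) = -1/77. Expand this rational in ℤ_13: compute digits iteratively via d_i = x_i mod 13, x_{i+1} = (x_i − d_i)/13. The first 5 digits are (1, 6, 10, 10, 12).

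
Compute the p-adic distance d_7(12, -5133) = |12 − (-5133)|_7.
d_7(12, -5133) = 1/343

Step 1 — x − y = 12 − (-5133) = 5145. Step 2 — v_7(5145) = 3 (factor: 5145 = (7^3 · 15); the sign does not affect v_p). Step 3 — |x − y|_7 = 7^{-3} = 1/343.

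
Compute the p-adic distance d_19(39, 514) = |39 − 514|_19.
d_19(39, 514) = 1/19

Step 1 — x − y = 39 − 514 = -475. Step 2 — v_19(-475) = 1 (factor: -475 = −(19^1 · 25); the sign does not affect v_p). Step 3 — |x − y|_19 = 19^{-1} = 1/19.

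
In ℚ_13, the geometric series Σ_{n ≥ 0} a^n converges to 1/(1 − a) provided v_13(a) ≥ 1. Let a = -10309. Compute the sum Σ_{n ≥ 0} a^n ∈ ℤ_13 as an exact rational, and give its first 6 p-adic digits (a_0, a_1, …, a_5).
Σ a^n = 1/(1 − a) = 1/10310;  first 6 digits = (1, 0, 4, 8, 2, 0)

v_13(a) = 2 ≥ 1, so the series converges in ℤ_13 to 1/(1 − a) = 1/(1 − (-10309)) = 1/10310. Expand this rational in ℤ_13: compute digits iteratively via d_i = x_i mod 13, x_{i+1} = (x_i − d_i)/13. The first 6 digits are (1, 0, 4, 8, 2, 0).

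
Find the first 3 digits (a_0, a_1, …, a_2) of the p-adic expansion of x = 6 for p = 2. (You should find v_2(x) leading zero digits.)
(a_0, …, a_2) = (0, 1, 1)

v_2(6) = 1, so a_0 = ... = a_0 = 0. Factor out: x = 2^1 · u with u = 3 a unit in ℤ_2. Expand u iteratively via a_{v+i} = u_i mod 2, u_{i+1} = (u_i − a_{v+i})/2:
  u_0 = 3;  a_1 = 1;  u_1 = (u_0 − 1)/2 = 1
  u_1 = 1;  a_2 = 1;  u_2 = (u_1 − 1)/2 = 0
Digits: (0, 1, 1).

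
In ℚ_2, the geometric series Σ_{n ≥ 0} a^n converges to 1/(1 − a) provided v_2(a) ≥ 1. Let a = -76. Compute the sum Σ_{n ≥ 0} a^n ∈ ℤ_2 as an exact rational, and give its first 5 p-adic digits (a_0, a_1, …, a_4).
Σ a^n = 1/(1 − a) = 1/77;  first 5 digits = (1, 0, 1, 0, 0)

v_2(a) = 2 ≥ 1, so the series converges in ℤ_2 to 1/(1 − a) = 1/(1 − (-76)) = 1/77. Expand this rational in ℤ_2: compute digits iteratively via d_i = x_i mod 2, x_{i+1} = (x_i − d_i)/2. The first 5 digits are (1, 0, 1, 0, 0).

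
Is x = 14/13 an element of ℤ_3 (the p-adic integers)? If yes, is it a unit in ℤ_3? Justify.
x ∈ ℤ_3^× (unit); v_3(x) = 0

ℤ_3 = {x ∈ ℚ_3 : v_3(x) ≥ 0} and ℤ_3^× = {x ∈ ℤ_3 : v_3(x) = 0}. Here v_3(14/13) = v_3(num) − v_3(den) = 0; compare against these criteria.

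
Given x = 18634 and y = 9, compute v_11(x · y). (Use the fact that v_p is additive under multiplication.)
v_11(167706) = 3

v_p(x) = 3 (factor: 18634 = 11^3 · 14); v_p(y) = 0 (factor: 9 = 11^0 · 9). Additivity: v_p(xy) = v_p(x) + v_p(y) = 3 + 0 = 3. (Direct check: xy = 167706 = 11^3 · (126).)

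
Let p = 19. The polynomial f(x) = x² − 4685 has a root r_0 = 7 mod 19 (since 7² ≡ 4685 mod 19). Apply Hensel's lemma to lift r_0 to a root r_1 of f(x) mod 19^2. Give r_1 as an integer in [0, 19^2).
r_1 = 235 (mod 361)

Hensel's recurrence: r_{i+1} = r_i − f(r_i)·(f′(r_i))^{-1} mod 19^{i+2}, with f′(x) = 2x. Iterate:
  r_0 = 7 (mod 19)
  r_1 = 235 (mod 361)
Final: r_1 = 235, and one checks f(r_1) ≡ 0 mod 19^2.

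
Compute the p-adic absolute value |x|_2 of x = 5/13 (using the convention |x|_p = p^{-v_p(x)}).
|5/13|_2 = 1

Step 1 — compute v_2(x) by factoring powers of 2 out of the numerator and denominator: v_2(5/13) = 0. Step 2 — apply |x|_p = p^{-v_p(x)} = 2^{0} = 1.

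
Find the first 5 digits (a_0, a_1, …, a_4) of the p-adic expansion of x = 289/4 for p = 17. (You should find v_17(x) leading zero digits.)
(a_0, …, a_4) = (0, 0, 13, 12, 12)

v_17(289/4) = 2, so a_0 = ... = a_1 = 0. Factor out: x = 17^2 · u with u = 1/4 a unit in ℤ_17. Expand u iteratively via a_{v+i} = u_i mod 17, u_{i+1} = (u_i − a_{v+i})/17:
  u_0 = 1/4;  a_2 = 13;  u_1 = (u_0 − 13)/17 = -3/4
  u_1 = -3/4;  a_3 = 12;  u_2 = (u_1 − 12)/17 = -3/4
  u_2 = -3/4;  a_4 = 12;  u_3 = (u_2 − 12)/17 = -3/4
Digits: (0, 0, 13, 12, 12).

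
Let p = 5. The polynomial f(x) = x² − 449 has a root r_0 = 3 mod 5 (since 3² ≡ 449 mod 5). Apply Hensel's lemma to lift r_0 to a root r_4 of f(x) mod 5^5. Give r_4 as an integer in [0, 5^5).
r_4 = 2018 (mod 3125)

Hensel's recurrence: r_{i+1} = r_i − f(r_i)·(f′(r_i))^{-1} mod 5^{i+2}, with f′(x) = 2x. Iterate:
  r_0 = 3 (mod 5)
  r_1 = 18 (mod 25)
  r_2 = 18 (mod 125)
  r_3 = 143 (mod 625)
  r_4 = 2018 (mod 3125)
Final: r_4 = 2018, and one checks f(r_4) ≡ 0 mod 5^5.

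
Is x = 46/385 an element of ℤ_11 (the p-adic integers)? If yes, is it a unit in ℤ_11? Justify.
x ∉ ℤ_11 (v_11(x) = -1 < 0)

ℤ_11 = {x ∈ ℚ_11 : v_11(x) ≥ 0} and ℤ_11^× = {x ∈ ℤ_11 : v_11(x) = 0}. Here v_11(46/385) = v_11(num) − v_11(den) = -1; compare against these criteria.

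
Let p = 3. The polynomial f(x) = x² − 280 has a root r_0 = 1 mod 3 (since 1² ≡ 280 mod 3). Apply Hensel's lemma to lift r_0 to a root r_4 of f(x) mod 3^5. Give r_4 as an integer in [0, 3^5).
r_4 = 100 (mod 243)

Hensel's recurrence: r_{i+1} = r_i − f(r_i)·(f′(r_i))^{-1} mod 3^{i+2}, with f′(x) = 2x. Iterate:
  r_0 = 1 (mod 3)
  r_1 = 1 (mod 9)
  r_2 = 19 (mod 27)
  r_3 = 19 (mod 81)
  r_4 = 100 (mod 243)
Final: r_4 = 100, and one checks f(r_4) ≡ 0 mod 3^5.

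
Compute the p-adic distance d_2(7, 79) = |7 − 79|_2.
d_2(7, 79) = 1/8

Step 1 — x − y = 7 − 79 = -72. Step 2 — v_2(-72) = 3 (factor: -72 = −(2^3 · 9); the sign does not affect v_p). Step 3 — |x − y|_2 = 2^{-3} = 1/8.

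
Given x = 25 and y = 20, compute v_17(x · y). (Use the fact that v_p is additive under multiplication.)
v_17(500) = 0

v_p(x) = 0 (factor: 25 = 17^0 · 25); v_p(y) = 0 (factor: 20 = 17^0 · 20). Additivity: v_p(xy) = v_p(x) + v_p(y) = 0 + 0 = 0. (Direct check: xy = 500 = 17^0 · (500).)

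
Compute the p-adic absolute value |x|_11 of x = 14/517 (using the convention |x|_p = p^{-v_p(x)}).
|14/517|_11 = 11

Step 1 — compute v_11(x) by factoring powers of 11 out of the numerator and denominator: v_11(14/517) = -1. Step 2 — apply |x|_p = p^{-v_p(x)} = 11^{1} = 11.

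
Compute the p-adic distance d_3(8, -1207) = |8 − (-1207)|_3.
d_3(8, -1207) = 1/243

Step 1 — x − y = 8 − (-1207) = 1215. Step 2 — v_3(1215) = 5 (factor: 1215 = (3^5 · 5); the sign does not affect v_p). Step 3 — |x − y|_3 = 3^{-5} = 1/243.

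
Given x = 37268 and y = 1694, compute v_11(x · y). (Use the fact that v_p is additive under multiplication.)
v_11(63131992) = 5

v_p(x) = 3 (factor: 37268 = 11^3 · 28); v_p(y) = 2 (factor: 1694 = 11^2 · 14). Additivity: v_p(xy) = v_p(x) + v_p(y) = 3 + 2 = 5. (Direct check: xy = 63131992 = 11^5 · (392).)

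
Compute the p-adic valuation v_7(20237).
v_7(20237) = 3

v_7(n) is the largest exponent k such that 7^k divides n. Factor out: 20237 = 7^3 · 59. (Sign doesn't affect v_p.) So v_7(20237) = 3.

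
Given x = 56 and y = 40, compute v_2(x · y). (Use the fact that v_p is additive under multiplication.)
v_2(2240) = 6

v_p(x) = 3 (factor: 56 = 2^3 · 7); v_p(y) = 3 (factor: 40 = 2^3 · 5). Additivity: v_p(xy) = v_p(x) + v_p(y) = 3 + 3 = 6. (Direct check: xy = 2240 = 2^6 · (35).)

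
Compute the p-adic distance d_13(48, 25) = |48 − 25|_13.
d_13(48, 25) = 1

Step 1 — x − y = 48 − 25 = 23. Step 2 — v_13(23) = 0 (factor: 23 = (13^0 · 23); the sign does not affect v_p). Step 3 — |x − y|_13 = 13^{0} = 1.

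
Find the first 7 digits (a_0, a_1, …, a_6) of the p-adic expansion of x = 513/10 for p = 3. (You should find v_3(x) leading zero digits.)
(a_0, …, a_6) = (0, 0, 0, 1, 0, 1, 0)

v_3(513/10) = 3, so a_0 = ... = a_2 = 0. Factor out: x = 3^3 · u with u = 19/10 a unit in ℤ_3. Expand u iteratively via a_{v+i} = u_i mod 3, u_{i+1} = (u_i − a_{v+i})/3:
  u_0 = 19/10;  a_3 = 1;  u_1 = (u_0 − 1)/3 = 3/10
  u_1 = 3/10;  a_4 = 0;  u_2 = (u_1 − 0)/3 = 1/10
  u_2 = 1/10;  a_5 = 1;  u_3 = (u_2 − 1)/3 = -3/10
  u_3 = -3/10;  a_6 = 0;  u_4 = (u_3 − 0)/3 = -1/10
Digits: (0, 0, 0, 1, 0, 1, 0).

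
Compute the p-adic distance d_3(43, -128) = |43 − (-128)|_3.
d_3(43, -128) = 1/9

Step 1 — x − y = 43 − (-128) = 171. Step 2 — v_3(171) = 2 (factor: 171 = (3^2 · 19); the sign does not affect v_p). Step 3 — |x − y|_3 = 3^{-2} = 1/9.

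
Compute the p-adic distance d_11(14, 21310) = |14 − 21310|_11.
d_11(14, 21310) = 1/1331

Step 1 — x − y = 14 − 21310 = -21296. Step 2 — v_11(-21296) = 3 (factor: -21296 = −(11^3 · 16); the sign does not affect v_p). Step 3 — |x − y|_11 = 11^{-3} = 1/1331.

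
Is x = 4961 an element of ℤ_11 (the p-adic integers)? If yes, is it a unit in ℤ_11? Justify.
x ∈ ℤ_11 but not a unit; v_11(x) = 2 > 0

ℤ_11 = {x ∈ ℚ_11 : v_11(x) ≥ 0} and ℤ_11^× = {x ∈ ℤ_11 : v_11(x) = 0}. Here v_11(4961) = v_11(num) − v_11(den) = 2; compare against these criteria.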